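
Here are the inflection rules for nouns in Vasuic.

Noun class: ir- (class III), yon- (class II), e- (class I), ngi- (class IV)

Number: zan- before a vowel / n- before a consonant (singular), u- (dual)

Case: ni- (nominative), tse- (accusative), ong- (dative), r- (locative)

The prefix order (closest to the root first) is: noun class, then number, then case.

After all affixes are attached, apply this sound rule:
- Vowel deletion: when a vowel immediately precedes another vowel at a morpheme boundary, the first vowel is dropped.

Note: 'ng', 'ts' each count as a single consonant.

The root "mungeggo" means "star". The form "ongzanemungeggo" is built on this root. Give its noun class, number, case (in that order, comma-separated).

Segment: ong-zan-e-mungeggo.
noun class: e- → class I.
number: zan/n- → singular.
case: ong- → dative.

class I, singular, dative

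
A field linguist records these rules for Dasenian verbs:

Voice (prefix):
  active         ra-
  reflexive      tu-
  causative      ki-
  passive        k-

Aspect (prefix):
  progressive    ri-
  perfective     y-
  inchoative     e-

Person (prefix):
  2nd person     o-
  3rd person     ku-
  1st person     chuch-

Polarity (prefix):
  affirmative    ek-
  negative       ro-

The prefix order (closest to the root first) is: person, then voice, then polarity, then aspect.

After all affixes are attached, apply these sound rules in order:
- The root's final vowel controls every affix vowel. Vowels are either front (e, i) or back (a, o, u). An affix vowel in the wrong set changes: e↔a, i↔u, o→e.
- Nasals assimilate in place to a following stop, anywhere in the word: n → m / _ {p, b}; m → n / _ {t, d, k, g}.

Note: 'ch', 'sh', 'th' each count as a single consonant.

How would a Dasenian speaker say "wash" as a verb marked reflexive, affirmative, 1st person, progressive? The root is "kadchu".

ruaktuchuchkadchu

Attach person 1st person chuch- → chuchkadchu.
Attach voice reflexive tu- → tuchuchkadchu.
Attach polarity affirmative ek- → ektuchuchkadchu.
Attach aspect progressive ri- → riektuchuchkadchu.
Apply vowel harmony: riektuchuchkadchu → ruaktuchuchkadchu.
Nasal assimilation: no change.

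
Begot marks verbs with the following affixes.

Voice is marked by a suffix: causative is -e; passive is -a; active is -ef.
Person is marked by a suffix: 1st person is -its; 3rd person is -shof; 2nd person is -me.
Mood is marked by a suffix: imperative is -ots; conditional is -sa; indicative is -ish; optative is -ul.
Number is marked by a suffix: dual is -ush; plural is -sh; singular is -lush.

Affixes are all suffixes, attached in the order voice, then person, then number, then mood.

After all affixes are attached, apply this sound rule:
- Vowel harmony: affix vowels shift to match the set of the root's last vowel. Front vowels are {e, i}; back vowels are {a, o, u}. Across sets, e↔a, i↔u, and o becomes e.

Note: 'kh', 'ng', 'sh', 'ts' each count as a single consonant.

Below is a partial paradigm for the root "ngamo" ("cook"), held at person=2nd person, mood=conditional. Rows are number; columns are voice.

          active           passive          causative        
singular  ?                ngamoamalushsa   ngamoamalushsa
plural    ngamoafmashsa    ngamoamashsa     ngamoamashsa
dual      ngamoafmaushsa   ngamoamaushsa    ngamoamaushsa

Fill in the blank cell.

ngamoafmalushsa

Attach voice active -ef → ngamoef.
Attach person 2nd person -me → ngamoefme.
Attach number singular -lush → ngamoefmelush.
Attach mood conditional -sa → ngamoefmelushsa.
Apply vowel harmony: ngamoefmelushsa → ngamoafmalushsa.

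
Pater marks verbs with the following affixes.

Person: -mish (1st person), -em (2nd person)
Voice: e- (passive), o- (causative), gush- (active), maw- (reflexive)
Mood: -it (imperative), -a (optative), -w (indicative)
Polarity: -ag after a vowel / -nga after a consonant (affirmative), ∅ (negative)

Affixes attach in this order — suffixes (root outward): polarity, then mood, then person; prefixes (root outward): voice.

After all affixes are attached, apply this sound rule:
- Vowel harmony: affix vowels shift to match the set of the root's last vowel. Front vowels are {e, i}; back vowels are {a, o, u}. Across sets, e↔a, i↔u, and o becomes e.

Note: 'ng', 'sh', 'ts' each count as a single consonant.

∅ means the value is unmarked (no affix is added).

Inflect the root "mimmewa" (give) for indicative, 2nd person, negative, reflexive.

mawmimmewawam

polarity = negative: zero marking, form stays mimmewa.
Attach mood indicative -w → mimmewaw.
Attach person 2nd person -em → mimmewawem.
Attach voice reflexive maw- → mawmimmewawem.
Apply vowel harmony: mawmimmewawem → mawmimmewawam.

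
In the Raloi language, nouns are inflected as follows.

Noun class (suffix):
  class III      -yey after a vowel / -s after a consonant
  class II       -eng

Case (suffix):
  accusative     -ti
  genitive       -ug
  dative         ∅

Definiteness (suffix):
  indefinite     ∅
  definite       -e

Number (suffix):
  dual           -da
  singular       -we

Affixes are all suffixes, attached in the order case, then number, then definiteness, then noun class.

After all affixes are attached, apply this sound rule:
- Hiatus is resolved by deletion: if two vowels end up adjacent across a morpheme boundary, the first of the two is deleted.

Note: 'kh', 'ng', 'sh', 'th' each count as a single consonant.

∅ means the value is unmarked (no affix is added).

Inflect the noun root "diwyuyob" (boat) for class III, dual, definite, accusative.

diwyuyobtideyey

Attach case accusative -ti → diwyuyobti.
Attach number dual -da → diwyuyobtida.
Attach definiteness definite -e → diwyuyobtidae.
Attach noun class class III -yey (after vowel 'e') → diwyuyobtidaeyey.
Apply vowel deletion: diwyuyobtidaeyey → diwyuyobtideyey.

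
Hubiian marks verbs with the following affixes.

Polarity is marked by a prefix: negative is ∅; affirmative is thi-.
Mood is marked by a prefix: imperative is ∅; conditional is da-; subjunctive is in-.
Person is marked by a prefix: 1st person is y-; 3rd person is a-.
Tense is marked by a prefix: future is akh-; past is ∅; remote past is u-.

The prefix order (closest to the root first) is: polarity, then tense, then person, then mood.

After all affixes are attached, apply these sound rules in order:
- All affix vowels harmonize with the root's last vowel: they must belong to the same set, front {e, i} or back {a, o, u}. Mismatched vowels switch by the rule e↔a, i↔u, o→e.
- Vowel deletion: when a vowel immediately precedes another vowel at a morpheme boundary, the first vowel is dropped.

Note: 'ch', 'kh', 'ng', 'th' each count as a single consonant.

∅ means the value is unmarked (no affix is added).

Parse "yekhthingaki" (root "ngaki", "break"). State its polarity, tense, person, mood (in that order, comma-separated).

Segment: y-akh-thi-ngaki.
polarity: thi- → affirmative.
tense: akh- → future.
person: y- → 1st person.
mood: ∅ → imperative.

affirmative, future, 1st person, imperative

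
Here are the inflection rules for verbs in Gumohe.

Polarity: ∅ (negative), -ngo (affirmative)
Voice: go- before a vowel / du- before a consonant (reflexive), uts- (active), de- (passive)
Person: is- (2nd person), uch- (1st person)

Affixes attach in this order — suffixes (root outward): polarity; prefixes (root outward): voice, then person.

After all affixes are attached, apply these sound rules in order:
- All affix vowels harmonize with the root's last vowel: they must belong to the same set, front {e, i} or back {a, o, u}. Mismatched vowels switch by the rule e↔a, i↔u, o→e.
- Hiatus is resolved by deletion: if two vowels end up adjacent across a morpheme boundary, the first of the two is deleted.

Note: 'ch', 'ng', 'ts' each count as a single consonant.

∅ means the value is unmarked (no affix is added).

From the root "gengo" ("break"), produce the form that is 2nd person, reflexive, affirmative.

usdugengongo

Attach voice reflexive du- (before consonant 'g') → dugengo.
Attach person 2nd person is- → isdugengo.
Attach polarity affirmative -ngo → isdugengongo.
Apply vowel harmony: isdugengongo → usdugengongo.
Vowel deletion: no change.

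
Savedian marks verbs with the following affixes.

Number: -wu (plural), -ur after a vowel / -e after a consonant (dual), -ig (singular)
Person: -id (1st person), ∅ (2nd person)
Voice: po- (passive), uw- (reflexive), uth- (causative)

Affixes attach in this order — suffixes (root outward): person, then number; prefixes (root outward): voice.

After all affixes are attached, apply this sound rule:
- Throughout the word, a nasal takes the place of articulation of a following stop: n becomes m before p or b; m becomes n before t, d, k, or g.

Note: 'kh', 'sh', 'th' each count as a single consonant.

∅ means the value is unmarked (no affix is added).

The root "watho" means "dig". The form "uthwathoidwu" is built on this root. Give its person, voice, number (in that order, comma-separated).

1st person, causative, plural

Segment: uth-watho-id-wu.
person: -id → 1st person.
voice: uth- → causative.
number: -wu → plural.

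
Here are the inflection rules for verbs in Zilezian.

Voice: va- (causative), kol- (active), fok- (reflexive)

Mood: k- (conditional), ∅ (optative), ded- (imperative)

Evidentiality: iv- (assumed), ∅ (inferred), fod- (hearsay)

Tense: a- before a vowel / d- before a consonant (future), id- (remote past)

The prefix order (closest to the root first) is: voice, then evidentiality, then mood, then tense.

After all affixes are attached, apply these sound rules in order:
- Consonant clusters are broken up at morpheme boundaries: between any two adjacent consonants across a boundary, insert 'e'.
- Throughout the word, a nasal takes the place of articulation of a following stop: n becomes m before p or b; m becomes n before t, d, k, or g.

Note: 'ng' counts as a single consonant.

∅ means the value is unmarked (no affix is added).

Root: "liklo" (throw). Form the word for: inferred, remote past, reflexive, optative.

Attach voice reflexive fok- → fokliklo.
evidentiality = inferred: zero marking, form stays fokliklo.
mood = optative: zero marking, form stays fokliklo.
Attach tense remote past id- → idfokliklo.
Apply epenthesis: idfokliklo → idefokeliklo.
Nasal assimilation: no change.

idefokeliklo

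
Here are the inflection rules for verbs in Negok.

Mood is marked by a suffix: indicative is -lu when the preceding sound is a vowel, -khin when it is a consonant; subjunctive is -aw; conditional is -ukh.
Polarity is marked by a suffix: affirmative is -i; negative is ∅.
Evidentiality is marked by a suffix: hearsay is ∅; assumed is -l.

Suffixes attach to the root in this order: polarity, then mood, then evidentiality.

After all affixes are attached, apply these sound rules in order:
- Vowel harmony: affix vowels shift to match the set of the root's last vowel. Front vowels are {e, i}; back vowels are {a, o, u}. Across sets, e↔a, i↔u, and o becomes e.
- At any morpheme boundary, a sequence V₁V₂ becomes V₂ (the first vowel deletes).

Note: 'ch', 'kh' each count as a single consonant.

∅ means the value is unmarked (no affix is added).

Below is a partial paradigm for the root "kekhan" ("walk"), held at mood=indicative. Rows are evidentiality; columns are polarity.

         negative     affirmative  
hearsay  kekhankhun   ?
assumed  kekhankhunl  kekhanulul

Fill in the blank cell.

Attach polarity affirmative -i → kekhani.
Attach mood indicative -lu (after vowel 'i') → kekhanilu.
evidentiality = hearsay: zero marking, form stays kekhanilu.
Apply vowel harmony: kekhanilu → kekhanulu.
Vowel deletion: no change.

kekhanulu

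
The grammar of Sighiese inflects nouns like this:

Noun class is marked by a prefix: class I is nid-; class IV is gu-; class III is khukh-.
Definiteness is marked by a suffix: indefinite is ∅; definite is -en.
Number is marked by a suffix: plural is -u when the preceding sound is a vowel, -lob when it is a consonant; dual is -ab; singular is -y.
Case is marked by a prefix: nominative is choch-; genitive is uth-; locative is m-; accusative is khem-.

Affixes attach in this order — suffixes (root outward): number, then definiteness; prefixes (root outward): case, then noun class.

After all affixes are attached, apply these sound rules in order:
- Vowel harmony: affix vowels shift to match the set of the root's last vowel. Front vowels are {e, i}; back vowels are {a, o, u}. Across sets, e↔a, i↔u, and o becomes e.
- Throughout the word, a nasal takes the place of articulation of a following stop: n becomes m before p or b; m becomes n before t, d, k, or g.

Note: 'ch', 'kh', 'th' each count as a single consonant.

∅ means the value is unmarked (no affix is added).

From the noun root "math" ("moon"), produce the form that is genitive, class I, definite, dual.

nuduthmathaban

Attach case genitive uth- → uthmath.
Attach number dual -ab → uthmathab.
Attach definiteness definite -en → uthmathaben.
Attach noun class class I nid- → niduthmathaben.
Apply vowel harmony: niduthmathaben → nuduthmathaban.
Nasal assimilation: no change.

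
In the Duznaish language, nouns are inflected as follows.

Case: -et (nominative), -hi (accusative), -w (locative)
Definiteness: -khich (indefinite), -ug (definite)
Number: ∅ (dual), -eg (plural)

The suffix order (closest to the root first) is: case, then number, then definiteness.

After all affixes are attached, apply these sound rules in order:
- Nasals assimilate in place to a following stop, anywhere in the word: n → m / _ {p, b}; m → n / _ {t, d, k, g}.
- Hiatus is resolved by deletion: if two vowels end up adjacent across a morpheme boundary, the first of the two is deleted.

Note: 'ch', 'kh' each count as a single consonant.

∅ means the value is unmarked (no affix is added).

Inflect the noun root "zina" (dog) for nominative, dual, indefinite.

zinetkhich

Attach case nominative -et → zinaet.
number = dual: zero marking, form stays zinaet.
Attach definiteness indefinite -khich → zinaetkhich.
Nasal assimilation: no change.
Apply vowel deletion: zinaetkhich → zinetkhich.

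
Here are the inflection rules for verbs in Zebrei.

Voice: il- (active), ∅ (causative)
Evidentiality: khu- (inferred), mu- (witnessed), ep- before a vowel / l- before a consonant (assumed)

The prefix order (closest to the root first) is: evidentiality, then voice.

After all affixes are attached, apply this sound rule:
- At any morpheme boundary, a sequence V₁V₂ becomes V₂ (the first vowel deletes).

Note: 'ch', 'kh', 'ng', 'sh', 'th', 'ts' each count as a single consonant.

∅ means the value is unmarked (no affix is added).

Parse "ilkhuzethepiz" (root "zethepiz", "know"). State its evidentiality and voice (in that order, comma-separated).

Segment: il-khu-zethepiz.
evidentiality: khu- → inferred.
voice: il- → active.

inferred, active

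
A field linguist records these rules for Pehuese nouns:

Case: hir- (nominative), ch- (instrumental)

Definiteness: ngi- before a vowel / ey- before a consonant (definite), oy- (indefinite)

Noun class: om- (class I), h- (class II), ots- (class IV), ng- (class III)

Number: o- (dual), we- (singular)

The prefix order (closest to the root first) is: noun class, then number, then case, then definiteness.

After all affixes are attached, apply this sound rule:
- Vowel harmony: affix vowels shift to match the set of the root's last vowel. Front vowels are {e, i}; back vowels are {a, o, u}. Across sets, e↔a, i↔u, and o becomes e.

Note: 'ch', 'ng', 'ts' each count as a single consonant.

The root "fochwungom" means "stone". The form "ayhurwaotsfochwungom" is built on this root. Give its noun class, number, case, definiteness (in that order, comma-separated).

class IV, singular, nominative, definite

Segment: ey-hir-we-ots-fochwungom.
noun class: ots- → class IV.
number: we- → singular.
case: hir- → nominative.
definiteness: ngi/ey- → definite.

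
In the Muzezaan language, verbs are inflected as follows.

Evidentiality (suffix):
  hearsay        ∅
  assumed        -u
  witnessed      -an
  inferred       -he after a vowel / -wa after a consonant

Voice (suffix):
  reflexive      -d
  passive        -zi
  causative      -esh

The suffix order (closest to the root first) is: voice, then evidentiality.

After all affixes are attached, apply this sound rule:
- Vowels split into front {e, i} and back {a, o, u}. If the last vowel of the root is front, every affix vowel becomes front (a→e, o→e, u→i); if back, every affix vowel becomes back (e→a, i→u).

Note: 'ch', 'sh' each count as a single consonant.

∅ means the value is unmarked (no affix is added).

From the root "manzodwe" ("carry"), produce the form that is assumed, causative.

manzodweeshi

Attach voice causative -esh → manzodweesh.
Attach evidentiality assumed -u → manzodweeshu.
Apply vowel harmony: manzodweeshu → manzodweeshi.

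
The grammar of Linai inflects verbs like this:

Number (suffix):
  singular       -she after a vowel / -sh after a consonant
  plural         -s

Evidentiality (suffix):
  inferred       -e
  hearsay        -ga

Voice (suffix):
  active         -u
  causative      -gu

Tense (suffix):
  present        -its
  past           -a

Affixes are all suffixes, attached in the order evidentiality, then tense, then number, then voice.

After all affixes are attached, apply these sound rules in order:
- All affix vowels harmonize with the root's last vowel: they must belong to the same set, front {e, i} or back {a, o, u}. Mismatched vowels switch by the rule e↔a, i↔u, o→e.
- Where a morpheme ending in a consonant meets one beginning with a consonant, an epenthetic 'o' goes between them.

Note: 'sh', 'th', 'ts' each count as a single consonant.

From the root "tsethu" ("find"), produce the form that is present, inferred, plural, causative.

Attach evidentiality inferred -e → tsethue.
Attach tense present -its → tsethueits.
Attach number plural -s → tsethueitss.
Attach voice causative -gu → tsethueitssgu.
Apply vowel harmony: tsethueitssgu → tsethuautssgu.
Apply epenthesis: tsethuautssgu → tsethuautsosogu.

tsethuautsosogu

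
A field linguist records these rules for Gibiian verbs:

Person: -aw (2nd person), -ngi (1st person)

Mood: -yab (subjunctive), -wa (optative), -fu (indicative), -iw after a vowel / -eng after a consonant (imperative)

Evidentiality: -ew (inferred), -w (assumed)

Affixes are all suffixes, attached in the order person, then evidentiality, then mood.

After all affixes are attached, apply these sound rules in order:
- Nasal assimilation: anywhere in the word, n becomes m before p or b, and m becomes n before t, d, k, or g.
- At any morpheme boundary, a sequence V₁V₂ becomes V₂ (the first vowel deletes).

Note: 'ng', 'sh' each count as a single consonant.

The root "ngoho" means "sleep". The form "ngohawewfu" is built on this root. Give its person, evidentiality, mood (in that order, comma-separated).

Segment: ngoho-aw-ew-fu.
person: -aw → 2nd person.
evidentiality: -ew → inferred.
mood: -fu → indicative.

2nd person, inferred, indicative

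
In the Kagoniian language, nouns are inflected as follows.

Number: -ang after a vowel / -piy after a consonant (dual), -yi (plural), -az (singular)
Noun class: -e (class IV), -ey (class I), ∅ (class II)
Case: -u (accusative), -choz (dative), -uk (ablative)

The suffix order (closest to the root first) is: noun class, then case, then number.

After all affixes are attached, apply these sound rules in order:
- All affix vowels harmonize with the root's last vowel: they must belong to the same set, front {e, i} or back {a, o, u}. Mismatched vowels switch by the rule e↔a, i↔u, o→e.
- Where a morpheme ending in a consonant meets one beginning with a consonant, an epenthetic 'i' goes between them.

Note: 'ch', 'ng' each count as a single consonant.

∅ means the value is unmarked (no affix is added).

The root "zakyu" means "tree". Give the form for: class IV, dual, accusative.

zakyuauang

Attach noun class class IV -e → zakyue.
Attach case accusative -u → zakyueu.
Attach number dual -ang (after vowel 'u') → zakyueuang.
Apply vowel harmony: zakyueuang → zakyuauang.
Epenthesis: no change.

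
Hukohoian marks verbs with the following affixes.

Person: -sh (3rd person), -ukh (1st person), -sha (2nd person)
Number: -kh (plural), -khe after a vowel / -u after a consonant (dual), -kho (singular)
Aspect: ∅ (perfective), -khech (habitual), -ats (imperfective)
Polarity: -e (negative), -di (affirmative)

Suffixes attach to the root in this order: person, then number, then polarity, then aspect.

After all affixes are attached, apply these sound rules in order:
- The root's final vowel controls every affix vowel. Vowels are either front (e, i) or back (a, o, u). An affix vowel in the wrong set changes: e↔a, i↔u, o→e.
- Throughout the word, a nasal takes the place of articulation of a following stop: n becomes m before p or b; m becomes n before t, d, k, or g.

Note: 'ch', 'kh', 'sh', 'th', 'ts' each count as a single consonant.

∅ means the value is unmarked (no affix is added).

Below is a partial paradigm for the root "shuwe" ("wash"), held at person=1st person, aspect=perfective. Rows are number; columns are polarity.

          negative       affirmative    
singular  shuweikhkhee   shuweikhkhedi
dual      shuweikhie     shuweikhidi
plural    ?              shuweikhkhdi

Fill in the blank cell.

Attach person 1st person -ukh → shuweukh.
Attach number plural -kh → shuweukhkh.
Attach polarity negative -e → shuweukhkhe.
aspect = perfective: zero marking, form stays shuweukhkhe.
Apply vowel harmony: shuweukhkhe → shuweikhkhe.
Nasal assimilation: no change.

shuweikhkhe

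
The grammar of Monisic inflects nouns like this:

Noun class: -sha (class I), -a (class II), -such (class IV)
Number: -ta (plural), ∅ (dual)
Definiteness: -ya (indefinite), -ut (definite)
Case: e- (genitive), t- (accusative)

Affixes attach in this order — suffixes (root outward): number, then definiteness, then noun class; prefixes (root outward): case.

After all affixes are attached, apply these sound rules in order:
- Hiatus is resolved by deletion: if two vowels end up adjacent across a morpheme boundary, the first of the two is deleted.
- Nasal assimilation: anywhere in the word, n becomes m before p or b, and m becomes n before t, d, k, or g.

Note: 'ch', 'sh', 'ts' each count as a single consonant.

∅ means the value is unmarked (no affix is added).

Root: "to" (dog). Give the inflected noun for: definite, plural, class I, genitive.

etotutsha

Attach number plural -ta → tota.
Attach definiteness definite -ut → totaut.
Attach case genitive e- → etotaut.
Attach noun class class I -sha → etotautsha.
Apply vowel deletion: etotautsha → etotutsha.
Nasal assimilation: no change.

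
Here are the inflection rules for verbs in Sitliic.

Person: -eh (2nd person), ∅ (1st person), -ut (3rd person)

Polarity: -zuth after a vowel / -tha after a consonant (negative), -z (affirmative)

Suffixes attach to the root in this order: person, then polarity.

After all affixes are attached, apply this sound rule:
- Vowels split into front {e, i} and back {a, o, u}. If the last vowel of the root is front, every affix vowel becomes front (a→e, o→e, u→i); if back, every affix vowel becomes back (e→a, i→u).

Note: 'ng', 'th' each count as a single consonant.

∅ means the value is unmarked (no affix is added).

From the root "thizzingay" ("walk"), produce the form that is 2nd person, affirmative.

Attach person 2nd person -eh → thizzingayeh.
Attach polarity affirmative -z → thizzingayehz.
Apply vowel harmony: thizzingayehz → thizzingayahz.

thizzingayahz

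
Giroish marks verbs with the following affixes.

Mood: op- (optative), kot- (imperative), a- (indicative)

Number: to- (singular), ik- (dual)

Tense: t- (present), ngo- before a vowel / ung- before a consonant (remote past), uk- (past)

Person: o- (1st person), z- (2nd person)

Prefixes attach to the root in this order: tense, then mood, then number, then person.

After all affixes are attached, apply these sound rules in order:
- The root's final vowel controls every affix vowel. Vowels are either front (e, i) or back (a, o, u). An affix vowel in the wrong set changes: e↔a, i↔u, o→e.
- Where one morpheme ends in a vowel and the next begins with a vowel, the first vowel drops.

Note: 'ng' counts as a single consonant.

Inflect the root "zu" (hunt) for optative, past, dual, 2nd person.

zukopukzu

Attach tense past uk- → ukzu.
Attach mood optative op- → opukzu.
Attach number dual ik- → ikopukzu.
Attach person 2nd person z- → zikopukzu.
Apply vowel harmony: zikopukzu → zukopukzu.
Vowel deletion: no change.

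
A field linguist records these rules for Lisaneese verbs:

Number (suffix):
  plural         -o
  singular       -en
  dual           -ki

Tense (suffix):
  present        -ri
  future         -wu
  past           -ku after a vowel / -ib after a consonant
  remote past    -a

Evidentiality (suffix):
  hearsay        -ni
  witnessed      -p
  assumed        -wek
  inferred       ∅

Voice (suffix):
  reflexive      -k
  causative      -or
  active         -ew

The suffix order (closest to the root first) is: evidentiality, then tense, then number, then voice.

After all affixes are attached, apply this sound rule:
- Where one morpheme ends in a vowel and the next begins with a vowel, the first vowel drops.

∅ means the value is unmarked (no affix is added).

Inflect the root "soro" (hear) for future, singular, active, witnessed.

soropwenew

Attach evidentiality witnessed -p → sorop.
Attach tense future -wu → soropwu.
Attach number singular -en → soropwuen.
Attach voice active -ew → soropwuenew.
Apply vowel deletion: soropwuenew → soropwenew.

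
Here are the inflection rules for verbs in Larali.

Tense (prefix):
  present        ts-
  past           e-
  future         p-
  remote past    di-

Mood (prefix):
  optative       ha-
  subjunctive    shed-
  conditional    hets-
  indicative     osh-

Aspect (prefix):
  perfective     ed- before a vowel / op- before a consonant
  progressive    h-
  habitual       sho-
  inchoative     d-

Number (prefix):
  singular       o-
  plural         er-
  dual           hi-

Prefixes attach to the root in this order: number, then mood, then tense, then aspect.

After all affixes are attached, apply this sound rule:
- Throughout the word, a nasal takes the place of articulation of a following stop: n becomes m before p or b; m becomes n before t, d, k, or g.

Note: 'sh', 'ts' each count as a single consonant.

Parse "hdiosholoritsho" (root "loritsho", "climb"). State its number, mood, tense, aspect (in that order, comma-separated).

Segment: h-di-osh-o-loritsho.
number: o- → singular.
mood: osh- → indicative.
tense: di- → remote past.
aspect: h- → progressive.

singular, indicative, remote past, progressive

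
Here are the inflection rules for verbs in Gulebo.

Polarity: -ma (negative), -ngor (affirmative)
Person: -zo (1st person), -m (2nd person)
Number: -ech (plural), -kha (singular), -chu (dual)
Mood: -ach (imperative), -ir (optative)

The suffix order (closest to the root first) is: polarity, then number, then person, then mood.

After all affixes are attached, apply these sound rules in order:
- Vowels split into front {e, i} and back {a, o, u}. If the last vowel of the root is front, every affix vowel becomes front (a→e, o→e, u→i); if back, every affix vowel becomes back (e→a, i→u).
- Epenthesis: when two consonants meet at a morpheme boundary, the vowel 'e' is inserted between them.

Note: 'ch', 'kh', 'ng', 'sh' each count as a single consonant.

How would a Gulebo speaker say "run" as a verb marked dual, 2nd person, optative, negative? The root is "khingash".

khingashemachumur

Attach polarity negative -ma → khingashma.
Attach number dual -chu → khingashmachu.
Attach person 2nd person -m → khingashmachum.
Attach mood optative -ir → khingashmachumir.
Apply vowel harmony: khingashmachumir → khingashmachumur.
Apply epenthesis: khingashmachumur → khingashemachumur.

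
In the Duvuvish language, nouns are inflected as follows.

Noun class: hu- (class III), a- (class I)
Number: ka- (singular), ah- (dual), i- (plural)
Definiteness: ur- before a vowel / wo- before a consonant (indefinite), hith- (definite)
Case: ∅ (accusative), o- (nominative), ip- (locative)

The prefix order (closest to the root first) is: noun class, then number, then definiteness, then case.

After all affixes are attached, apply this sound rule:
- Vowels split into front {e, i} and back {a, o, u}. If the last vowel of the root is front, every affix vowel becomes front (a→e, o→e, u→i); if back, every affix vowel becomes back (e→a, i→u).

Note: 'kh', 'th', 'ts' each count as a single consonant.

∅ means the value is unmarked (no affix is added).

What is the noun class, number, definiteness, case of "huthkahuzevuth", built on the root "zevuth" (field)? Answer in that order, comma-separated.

class III, singular, definite, accusative

Segment: hith-ka-hu-zevuth.
noun class: hu- → class III.
number: ka- → singular.
definiteness: hith- → definite.
case: ∅ → accusative.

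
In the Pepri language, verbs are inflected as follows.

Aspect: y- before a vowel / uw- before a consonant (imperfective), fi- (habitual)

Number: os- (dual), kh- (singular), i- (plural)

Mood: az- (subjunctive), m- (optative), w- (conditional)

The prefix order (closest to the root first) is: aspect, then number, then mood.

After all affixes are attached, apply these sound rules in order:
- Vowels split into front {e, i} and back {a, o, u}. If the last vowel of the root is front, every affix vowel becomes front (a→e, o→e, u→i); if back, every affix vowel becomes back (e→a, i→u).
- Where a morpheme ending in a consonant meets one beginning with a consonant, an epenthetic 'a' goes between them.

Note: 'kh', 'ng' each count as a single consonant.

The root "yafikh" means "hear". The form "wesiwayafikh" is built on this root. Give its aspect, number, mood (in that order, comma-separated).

imperfective, dual, conditional

Segment: w-os-uw-yafikh.
aspect: y/uw- → imperfective.
number: os- → dual.
mood: w- → conditional.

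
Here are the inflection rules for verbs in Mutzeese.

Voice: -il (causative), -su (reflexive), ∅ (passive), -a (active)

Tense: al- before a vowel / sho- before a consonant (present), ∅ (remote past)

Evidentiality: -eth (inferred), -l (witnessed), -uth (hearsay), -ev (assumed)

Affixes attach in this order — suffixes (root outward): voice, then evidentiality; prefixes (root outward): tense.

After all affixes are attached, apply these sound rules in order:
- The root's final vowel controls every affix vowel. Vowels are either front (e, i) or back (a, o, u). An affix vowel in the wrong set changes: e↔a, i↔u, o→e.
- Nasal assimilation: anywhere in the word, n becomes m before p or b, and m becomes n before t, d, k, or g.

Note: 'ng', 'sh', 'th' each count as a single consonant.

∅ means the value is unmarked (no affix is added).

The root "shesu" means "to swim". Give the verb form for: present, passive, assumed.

shoshesuav

Attach tense present sho- (before consonant 'sh') → shoshesu.
voice = passive: zero marking, form stays shoshesu.
Attach evidentiality assumed -ev → shoshesuev.
Apply vowel harmony: shoshesuev → shoshesuav.
Nasal assimilation: no change.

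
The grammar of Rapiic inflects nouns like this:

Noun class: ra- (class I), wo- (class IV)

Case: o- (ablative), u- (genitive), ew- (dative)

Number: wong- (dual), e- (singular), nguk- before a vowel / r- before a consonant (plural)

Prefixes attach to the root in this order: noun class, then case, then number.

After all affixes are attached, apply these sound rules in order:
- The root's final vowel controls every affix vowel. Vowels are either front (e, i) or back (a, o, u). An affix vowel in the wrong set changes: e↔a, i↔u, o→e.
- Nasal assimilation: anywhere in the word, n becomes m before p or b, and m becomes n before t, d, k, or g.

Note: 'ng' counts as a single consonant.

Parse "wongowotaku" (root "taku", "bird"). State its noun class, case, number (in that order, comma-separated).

class IV, ablative, dual

Segment: wong-o-wo-taku.
noun class: wo- → class IV.
case: o- → ablative.
number: wong- → dual.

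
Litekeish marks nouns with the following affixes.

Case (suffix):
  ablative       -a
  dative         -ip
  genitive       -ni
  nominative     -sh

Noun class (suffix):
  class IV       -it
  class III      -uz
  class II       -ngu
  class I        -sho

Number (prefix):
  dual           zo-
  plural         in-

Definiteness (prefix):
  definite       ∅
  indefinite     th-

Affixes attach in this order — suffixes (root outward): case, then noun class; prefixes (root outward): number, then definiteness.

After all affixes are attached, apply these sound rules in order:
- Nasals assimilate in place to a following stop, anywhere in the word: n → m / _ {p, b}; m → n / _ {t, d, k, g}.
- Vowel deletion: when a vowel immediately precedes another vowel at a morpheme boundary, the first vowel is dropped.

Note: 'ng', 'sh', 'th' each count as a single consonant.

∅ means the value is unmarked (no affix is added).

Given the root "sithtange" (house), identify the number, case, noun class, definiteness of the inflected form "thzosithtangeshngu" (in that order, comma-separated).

dual, nominative, class II, indefinite

Segment: th-zo-sithtange-sh-ngu.
number: zo- → dual.
case: -sh → nominative.
noun class: -ngu → class II.
definiteness: th- → indefinite.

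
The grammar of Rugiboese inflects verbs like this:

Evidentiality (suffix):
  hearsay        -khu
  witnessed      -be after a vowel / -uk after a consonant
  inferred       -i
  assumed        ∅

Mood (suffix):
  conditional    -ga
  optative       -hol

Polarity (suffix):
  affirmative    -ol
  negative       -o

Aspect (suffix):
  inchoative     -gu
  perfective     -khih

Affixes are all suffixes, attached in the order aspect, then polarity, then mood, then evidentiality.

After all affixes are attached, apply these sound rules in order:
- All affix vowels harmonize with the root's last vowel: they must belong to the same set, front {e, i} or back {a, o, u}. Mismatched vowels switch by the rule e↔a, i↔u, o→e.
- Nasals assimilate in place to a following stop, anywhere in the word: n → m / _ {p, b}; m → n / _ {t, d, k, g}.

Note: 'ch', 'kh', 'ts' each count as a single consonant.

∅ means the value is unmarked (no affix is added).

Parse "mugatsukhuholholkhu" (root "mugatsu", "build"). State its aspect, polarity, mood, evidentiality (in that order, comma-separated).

perfective, affirmative, optative, hearsay

Segment: mugatsu-khih-ol-hol-khu.
aspect: -khih → perfective.
polarity: -ol → affirmative.
mood: -hol → optative.
evidentiality: -khu → hearsay.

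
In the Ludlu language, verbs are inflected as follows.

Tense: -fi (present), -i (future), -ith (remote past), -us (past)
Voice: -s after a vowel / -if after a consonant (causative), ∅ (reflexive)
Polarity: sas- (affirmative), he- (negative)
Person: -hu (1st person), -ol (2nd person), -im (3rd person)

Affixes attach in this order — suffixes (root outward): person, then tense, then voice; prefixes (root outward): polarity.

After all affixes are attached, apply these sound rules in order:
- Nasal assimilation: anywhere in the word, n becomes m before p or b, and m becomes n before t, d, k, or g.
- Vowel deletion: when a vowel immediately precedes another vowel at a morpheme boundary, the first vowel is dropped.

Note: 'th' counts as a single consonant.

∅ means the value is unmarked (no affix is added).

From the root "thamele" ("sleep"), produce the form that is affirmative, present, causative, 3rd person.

sasthamelimfis

Attach person 3rd person -im → thameleim.
Attach tense present -fi → thameleimfi.
Attach polarity affirmative sas- → sasthameleimfi.
Attach voice causative -s (after vowel 'i') → sasthameleimfis.
Nasal assimilation: no change.
Apply vowel deletion: sasthameleimfis → sasthamelimfis.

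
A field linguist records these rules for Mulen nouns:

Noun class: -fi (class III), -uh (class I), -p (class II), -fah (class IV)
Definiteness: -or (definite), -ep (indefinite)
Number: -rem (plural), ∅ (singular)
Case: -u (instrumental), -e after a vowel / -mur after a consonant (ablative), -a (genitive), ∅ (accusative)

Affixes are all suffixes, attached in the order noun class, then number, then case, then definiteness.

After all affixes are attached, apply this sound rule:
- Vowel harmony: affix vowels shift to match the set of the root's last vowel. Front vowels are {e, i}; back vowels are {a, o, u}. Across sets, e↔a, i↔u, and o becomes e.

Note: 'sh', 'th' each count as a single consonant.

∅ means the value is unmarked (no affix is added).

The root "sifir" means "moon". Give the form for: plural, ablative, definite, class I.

sifirihremmirer

Attach noun class class I -uh → sifiruh.
Attach number plural -rem → sifiruhrem.
Attach case ablative -mur (after consonant 'm') → sifiruhremmur.
Attach definiteness definite -or → sifiruhremmuror.
Apply vowel harmony: sifiruhremmuror → sifirihremmirer.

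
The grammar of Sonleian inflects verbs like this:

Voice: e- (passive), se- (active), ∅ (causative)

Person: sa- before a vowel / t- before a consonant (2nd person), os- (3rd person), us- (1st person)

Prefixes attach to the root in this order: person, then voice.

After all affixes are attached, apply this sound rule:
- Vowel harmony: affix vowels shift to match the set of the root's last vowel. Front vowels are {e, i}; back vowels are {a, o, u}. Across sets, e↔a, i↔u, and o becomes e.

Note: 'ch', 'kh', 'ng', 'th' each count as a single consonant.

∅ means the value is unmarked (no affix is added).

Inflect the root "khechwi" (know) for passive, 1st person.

eiskhechwi

Attach person 1st person us- → uskhechwi.
Attach voice passive e- → euskhechwi.
Apply vowel harmony: euskhechwi → eiskhechwi.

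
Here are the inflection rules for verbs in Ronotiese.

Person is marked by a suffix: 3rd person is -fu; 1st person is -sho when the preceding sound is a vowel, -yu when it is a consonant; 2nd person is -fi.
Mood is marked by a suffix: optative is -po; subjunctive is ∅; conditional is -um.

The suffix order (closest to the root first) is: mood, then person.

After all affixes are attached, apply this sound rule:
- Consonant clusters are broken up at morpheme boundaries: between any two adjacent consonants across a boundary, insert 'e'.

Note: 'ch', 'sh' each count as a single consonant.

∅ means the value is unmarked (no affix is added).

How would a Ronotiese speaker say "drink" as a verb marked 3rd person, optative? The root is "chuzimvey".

Attach mood optative -po → chuzimveypo.
Attach person 3rd person -fu → chuzimveypofu.
Apply epenthesis: chuzimveypofu → chuzimveyepofu.

chuzimveyepofu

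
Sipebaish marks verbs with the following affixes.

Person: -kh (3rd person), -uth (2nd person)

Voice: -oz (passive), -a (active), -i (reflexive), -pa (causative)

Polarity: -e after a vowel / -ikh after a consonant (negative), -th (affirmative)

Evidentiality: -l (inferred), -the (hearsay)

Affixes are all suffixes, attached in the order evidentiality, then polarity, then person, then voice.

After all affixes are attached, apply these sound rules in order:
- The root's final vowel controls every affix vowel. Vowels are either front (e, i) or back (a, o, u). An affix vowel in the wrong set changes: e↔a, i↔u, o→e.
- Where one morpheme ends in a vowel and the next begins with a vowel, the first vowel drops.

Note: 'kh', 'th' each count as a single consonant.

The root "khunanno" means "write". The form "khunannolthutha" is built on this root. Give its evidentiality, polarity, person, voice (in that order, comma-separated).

inferred, affirmative, 2nd person, active

Segment: khunanno-l-th-uth-a.
evidentiality: -l → inferred.
polarity: -th → affirmative.
person: -uth → 2nd person.
voice: -a → active.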